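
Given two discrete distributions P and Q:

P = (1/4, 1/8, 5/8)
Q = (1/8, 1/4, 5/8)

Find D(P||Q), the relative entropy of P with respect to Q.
D(P||Q) = Σ P(i) log₂(P(i)/Q(i))
  i=0: (1/4) × log₂((1/4)/(1/8)) = (1/4) × log₂(2) = 0.2500
  i=1: (1/8) × log₂((1/8)/(1/4)) = (1/8) × log₂(1/2) = -0.1250
  i=2: (5/8) × log₂((5/8)/(5/8)) = (5/8) × log₂(1) = 0.0000
D(P||Q) = 0.2500 - 0.1250 + 0.0000
  = 0.1250 bits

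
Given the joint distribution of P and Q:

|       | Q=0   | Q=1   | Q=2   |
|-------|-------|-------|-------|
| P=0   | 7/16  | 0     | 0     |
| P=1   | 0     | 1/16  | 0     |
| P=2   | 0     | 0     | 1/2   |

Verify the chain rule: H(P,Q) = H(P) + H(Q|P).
Left side:
H(P,Q) = -[(7/16)·log₂(7/16) + (1/16)·log₂(1/16) + (1/2)·log₂(1/2)]
  = 0.5218 + 0.2500 + 0.5000
  = 1.2718 bits

Right side:
Marginal P(P) (row sums):
  P(P=0) = 7/16 + 0 + 0 = 7/16
  P(P=1) = 0 + 1/16 + 0 = 1/16
  P(P=2) = 0 + 0 + 1/2 = 1/2
H(P) = -[(7/16)·log₂(7/16) + (1/16)·log₂(1/16) + (1/2)·log₂(1/2)]
  = 0.5218 + 0.2500 + 0.5000
  = 1.2718 bits
H(Q|P) = -Σ P(P,Q)·log₂ P(Q|P), where P(Q|P) = P(P,Q) / P(P)
  (cells with P(P,Q) = 0 contribute 0)
  (P=0,Q=0): P(Q|P) = (7/16)/(7/16) = 1;  -(7/16)·log₂(1) = 0.0000
  (P=1,Q=1): P(Q|P) = (1/16)/(1/16) = 1;  -(1/16)·log₂(1) = 0.0000
  (P=2,Q=2): P(Q|P) = (1/2)/(1/2) = 1;  -(1/2)·log₂(1) = 0.0000
H(Q|P) = 0.0000 + 0.0000 + 0.0000
  = 0.0000 bits
H(P) + H(Q|P) = 1.2718 + 0.0000 = 1.2718 bits

Both sides equal 1.2718 bits, so the chain rule holds ✓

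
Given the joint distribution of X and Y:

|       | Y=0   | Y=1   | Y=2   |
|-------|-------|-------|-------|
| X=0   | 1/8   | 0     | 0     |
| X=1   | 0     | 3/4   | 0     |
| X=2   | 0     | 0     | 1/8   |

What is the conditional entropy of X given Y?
Marginal P(Y) (column sums):
  P(Y=0) = 1/8 + 0 + 0 = 1/8
  P(Y=1) = 0 + 3/4 + 0 = 3/4
  P(Y=2) = 0 + 0 + 1/8 = 1/8

H(X|Y) = -Σ P(X,Y)·log₂ P(X|Y), where P(X|Y) = P(X,Y) / P(Y)
  (cells with P(X,Y) = 0 contribute 0)
  (X=0,Y=0): P(X|Y) = (1/8)/(1/8) = 1;  -(1/8)·log₂(1) = 0.0000
  (X=1,Y=1): P(X|Y) = (3/4)/(3/4) = 1;  -(3/4)·log₂(1) = 0.0000
  (X=2,Y=2): P(X|Y) = (1/8)/(1/8) = 1;  -(1/8)·log₂(1) = 0.0000
H(X|Y) = 0.0000 + 0.0000 + 0.0000
  = 0.0000 bits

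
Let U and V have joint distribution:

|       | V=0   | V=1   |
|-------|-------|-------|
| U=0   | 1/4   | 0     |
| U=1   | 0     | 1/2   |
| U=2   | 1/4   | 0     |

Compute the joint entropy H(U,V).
H(U,V) = -Σ P(U,V) log₂ P(U,V), summed over the non-zero cells:
H(U,V) = -[(1/4)·log₂(1/4) + (1/2)·log₂(1/2) + (1/4)·log₂(1/4)]
  = 0.5000 + 0.5000 + 0.5000
  = 1.5000 bits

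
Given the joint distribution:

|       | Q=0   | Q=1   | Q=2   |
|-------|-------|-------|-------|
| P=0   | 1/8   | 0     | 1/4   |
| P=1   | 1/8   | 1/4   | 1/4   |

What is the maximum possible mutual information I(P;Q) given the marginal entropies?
The upper bound on mutual information is I(P;Q) ≤ min(H(P), H(Q)).

Marginal P(P) (row sums):
  P(P=0) = 1/8 + 0 + 1/4 = 3/8
  P(P=1) = 1/8 + 1/4 + 1/4 = 5/8
Marginal P(Q) (column sums):
  P(Q=0) = 1/8 + 1/8 = 1/4
  P(Q=1) = 0 + 1/4 = 1/4
  P(Q=2) = 1/4 + 1/4 = 1/2

H(P) = -[(3/8)·log₂(3/8) + (5/8)·log₂(5/8)]
  = 0.5306 + 0.4238
  = 0.9544 bits
H(Q) = -[(1/4)·log₂(1/4) + (1/4)·log₂(1/4) + (1/2)·log₂(1/2)]
  = 0.5000 + 0.5000 + 0.5000
  = 1.5000 bits

Maximum possible I(P;Q) = min(0.9544, 1.5000) = 0.9544 bits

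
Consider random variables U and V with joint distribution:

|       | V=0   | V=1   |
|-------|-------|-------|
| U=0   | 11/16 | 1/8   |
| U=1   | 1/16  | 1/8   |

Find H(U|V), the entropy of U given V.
Marginal P(V) (column sums):
  P(V=0) = 11/16 + 1/16 = 3/4
  P(V=1) = 1/8 + 1/8 = 1/4

H(U|V) = -Σ P(U,V)·log₂ P(U|V), where P(U|V) = P(U,V) / P(V)
  (U=0,V=0): P(U|V) = (11/16)/(3/4) = 11/12;  -(11/16)·log₂(11/12) = 0.0863
  (U=0,V=1): P(U|V) = (1/8)/(1/4) = 1/2;  -(1/8)·log₂(1/2) = 0.1250
  (U=1,V=0): P(U|V) = (1/16)/(3/4) = 1/12;  -(1/16)·log₂(1/12) = 0.2241
  (U=1,V=1): P(U|V) = (1/8)/(1/4) = 1/2;  -(1/8)·log₂(1/2) = 0.1250
H(U|V) = 0.0863 + 0.1250 + 0.2241 + 0.1250
  = 0.5604 bits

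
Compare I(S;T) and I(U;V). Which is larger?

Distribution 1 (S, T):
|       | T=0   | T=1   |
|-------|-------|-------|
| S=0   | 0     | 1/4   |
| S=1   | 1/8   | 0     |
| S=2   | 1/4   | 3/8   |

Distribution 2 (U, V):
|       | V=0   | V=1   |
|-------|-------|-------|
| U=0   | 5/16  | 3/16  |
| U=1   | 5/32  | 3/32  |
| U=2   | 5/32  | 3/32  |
Distribution 1 (S, T):
Marginal P(S) (row sums):
  P(S=0) = 0 + 1/4 = 1/4
  P(S=1) = 1/8 + 0 = 1/8
  P(S=2) = 1/4 + 3/8 = 5/8
Marginal P(T) (column sums):
  P(T=0) = 0 + 1/8 + 1/4 = 3/8
  P(T=1) = 1/4 + 0 + 3/8 = 5/8

H(S) = -[(1/4)·log₂(1/4) + (1/8)·log₂(1/8) + (5/8)·log₂(5/8)]
  = 0.5000 + 0.3750 + 0.4238
  = 1.2988 bits
H(T) = -[(3/8)·log₂(3/8) + (5/8)·log₂(5/8)]
  = 0.5306 + 0.4238
  = 0.9544 bits
H(S,T) = -[(1/4)·log₂(1/4) + (1/8)·log₂(1/8) + (1/4)·log₂(1/4) + (3/8)·log₂(3/8)]
  = 0.5000 + 0.3750 + 0.5000 + 0.5306
  = 1.9056 bits

I(S;T) = H(S) + H(T) - H(S,T)
  = 1.2988 + 0.9544 - 1.9056
  = 0.3476 bits

Distribution 2 (U, V):
Marginal P(U) (row sums):
  P(U=0) = 5/16 + 3/16 = 1/2
  P(U=1) = 5/32 + 3/32 = 1/4
  P(U=2) = 5/32 + 3/32 = 1/4
Marginal P(V) (column sums):
  P(V=0) = 5/16 + 5/32 + 5/32 = 5/8
  P(V=1) = 3/16 + 3/32 + 3/32 = 3/8

H(U) = -[(1/2)·log₂(1/2) + (1/4)·log₂(1/4) + (1/4)·log₂(1/4)]
  = 0.5000 + 0.5000 + 0.5000
  = 1.5000 bits
H(V) = -[(5/8)·log₂(5/8) + (3/8)·log₂(3/8)]
  = 0.4238 + 0.5306
  = 0.9544 bits
H(U,V) = -[(5/16)·log₂(5/16) + (3/16)·log₂(3/16) + (5/32)·log₂(5/32) + (3/32)·log₂(3/32) + (5/32)·log₂(5/32) + (3/32)·log₂(3/32)]
  = 0.5244 + 0.4528 + 0.4184 + 0.3202 + 0.4184 + 0.3202
  = 2.4544 bits

I(U;V) = H(U) + H(V) - H(U,V)
  = 1.5000 + 0.9544 - 2.4544
  = 0.0000 bits

I(S;T) = 0.3476 bits > I(U;V) = 0.0000 bits, so (S, T) has the higher mutual information (stronger dependence).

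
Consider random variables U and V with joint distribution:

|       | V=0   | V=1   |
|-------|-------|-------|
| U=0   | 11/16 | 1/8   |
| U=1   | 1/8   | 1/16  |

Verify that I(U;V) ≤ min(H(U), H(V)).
Marginal P(U) (row sums):
  P(U=0) = 11/16 + 1/8 = 13/16
  P(U=1) = 1/8 + 1/16 = 3/16
Marginal P(V) (column sums):
  P(V=0) = 11/16 + 1/8 = 13/16
  P(V=1) = 1/8 + 1/16 = 3/16

H(U) = -[(13/16)·log₂(13/16) + (3/16)·log₂(3/16)]
  = 0.2434 + 0.4528
  = 0.6962 bits
H(V) = -[(13/16)·log₂(13/16) + (3/16)·log₂(3/16)]
  = 0.2434 + 0.4528
  = 0.6962 bits
H(U,V) = -[(11/16)·log₂(11/16) + (1/8)·log₂(1/8) + (1/8)·log₂(1/8) + (1/16)·log₂(1/16)]
  = 0.3716 + 0.3750 + 0.3750 + 0.2500
  = 1.3716 bits

I(U;V) = H(U) + H(V) - H(U,V)
  = 0.6962 + 0.6962 - 1.3716
  = 0.0208 bits

min(H(U), H(V)) = min(0.6962, 0.6962) = 0.6962 bits
Since 0.0208 ≤ 0.6962, the bound is satisfied ✓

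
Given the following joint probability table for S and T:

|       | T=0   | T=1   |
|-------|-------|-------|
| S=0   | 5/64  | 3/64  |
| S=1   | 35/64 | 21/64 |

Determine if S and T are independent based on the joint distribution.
Marginal P(S) (row sums):
  P(S=0) = 5/64 + 3/64 = 1/8
  P(S=1) = 35/64 + 21/64 = 7/8
Marginal P(T) (column sums):
  P(T=0) = 5/64 + 35/64 = 5/8
  P(T=1) = 3/64 + 21/64 = 3/8

S and T are independent iff P(S=i,T=j) = P(S=i)·P(T=j) for every cell.
  P(S=0)·P(T=0) = 1/8 × 5/8 = 5/64 = P(S=0,T=0) ✓
  P(S=0)·P(T=1) = 1/8 × 3/8 = 3/64 = P(S=0,T=1) ✓
  P(S=1)·P(T=0) = 7/8 × 5/8 = 35/64 = P(S=1,T=0) ✓
  P(S=1)·P(T=1) = 7/8 × 3/8 = 21/64 = P(S=1,T=1) ✓

Yes, S and T are independent: every cell factors, so I(S;T) = 0 bits.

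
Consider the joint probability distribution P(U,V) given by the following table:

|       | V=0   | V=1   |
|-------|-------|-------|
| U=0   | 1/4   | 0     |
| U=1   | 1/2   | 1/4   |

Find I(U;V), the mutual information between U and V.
Marginal P(U) (row sums):
  P(U=0) = 1/4 + 0 = 1/4
  P(U=1) = 1/2 + 1/4 = 3/4
Marginal P(V) (column sums):
  P(V=0) = 1/4 + 1/2 = 3/4
  P(V=1) = 0 + 1/4 = 1/4

H(U) = -[(1/4)·log₂(1/4) + (3/4)·log₂(3/4)]
  = 0.5000 + 0.3113
  = 0.8113 bits
H(V) = -[(3/4)·log₂(3/4) + (1/4)·log₂(1/4)]
  = 0.3113 + 0.5000
  = 0.8113 bits
H(U,V) = -[(1/4)·log₂(1/4) + (1/2)·log₂(1/2) + (1/4)·log₂(1/4)]
  = 0.5000 + 0.5000 + 0.5000
  = 1.5000 bits

I(U;V) = H(U) + H(V) - H(U,V)
  = 0.8113 + 0.8113 - 1.5000
  = 0.1226 bits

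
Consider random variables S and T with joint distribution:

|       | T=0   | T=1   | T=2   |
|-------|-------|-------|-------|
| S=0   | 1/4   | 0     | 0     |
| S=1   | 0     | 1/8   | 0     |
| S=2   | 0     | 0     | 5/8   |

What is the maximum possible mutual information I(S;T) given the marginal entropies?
The upper bound on mutual information is I(S;T) ≤ min(H(S), H(T)).

Marginal P(S) (row sums):
  P(S=0) = 1/4 + 0 + 0 = 1/4
  P(S=1) = 0 + 1/8 + 0 = 1/8
  P(S=2) = 0 + 0 + 5/8 = 5/8
Marginal P(T) (column sums):
  P(T=0) = 1/4 + 0 + 0 = 1/4
  P(T=1) = 0 + 1/8 + 0 = 1/8
  P(T=2) = 0 + 0 + 5/8 = 5/8

H(S) = -[(1/4)·log₂(1/4) + (1/8)·log₂(1/8) + (5/8)·log₂(5/8)]
  = 0.5000 + 0.3750 + 0.4238
  = 1.2988 bits
H(T) = -[(1/4)·log₂(1/4) + (1/8)·log₂(1/8) + (5/8)·log₂(5/8)]
  = 0.5000 + 0.3750 + 0.4238
  = 1.2988 bits

Maximum possible I(S;T) = min(1.2988, 1.2988) = 1.2988 bits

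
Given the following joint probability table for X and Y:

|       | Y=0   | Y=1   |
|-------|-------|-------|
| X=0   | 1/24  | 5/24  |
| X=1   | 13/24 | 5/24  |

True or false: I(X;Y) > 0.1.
Marginal P(X) (row sums):
  P(X=0) = 1/24 + 5/24 = 1/4
  P(X=1) = 13/24 + 5/24 = 3/4
Marginal P(Y) (column sums):
  P(Y=0) = 1/24 + 13/24 = 7/12
  P(Y=1) = 5/24 + 5/24 = 5/12

H(X) = -[(1/4)·log₂(1/4) + (3/4)·log₂(3/4)]
  = 0.5000 + 0.3113
  = 0.8113 bits
H(Y) = -[(7/12)·log₂(7/12) + (5/12)·log₂(5/12)]
  = 0.4536 + 0.5263
  = 0.9799 bits
H(X,Y) = -[(1/24)·log₂(1/24) + (5/24)·log₂(5/24) + (13/24)·log₂(13/24) + (5/24)·log₂(5/24)]
  = 0.1910 + 0.4715 + 0.4791 + 0.4715
  = 1.6131 bits

I(X;Y) = H(X) + H(Y) - H(X,Y)
  = 0.8113 + 0.9799 - 1.6131
  = 0.1781 bits

True. I(X;Y) = 0.1781 bits, which is > 0.1 bits.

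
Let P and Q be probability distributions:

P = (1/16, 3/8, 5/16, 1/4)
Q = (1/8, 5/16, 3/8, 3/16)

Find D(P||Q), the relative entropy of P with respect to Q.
D(P||Q) = Σ P(i) log₂(P(i)/Q(i))
  i=0: (1/16) × log₂((1/16)/(1/8)) = (1/16) × log₂(1/2) = -0.0625
  i=1: (3/8) × log₂((3/8)/(5/16)) = (3/8) × log₂(6/5) = 0.0986
  i=2: (5/16) × log₂((5/16)/(3/8)) = (5/16) × log₂(5/6) = -0.0822
  i=3: (1/4) × log₂((1/4)/(3/16)) = (1/4) × log₂(4/3) = 0.1038
D(P||Q) = -0.0625 + 0.0986 - 0.0822 + 0.1038
  = 0.0577 bits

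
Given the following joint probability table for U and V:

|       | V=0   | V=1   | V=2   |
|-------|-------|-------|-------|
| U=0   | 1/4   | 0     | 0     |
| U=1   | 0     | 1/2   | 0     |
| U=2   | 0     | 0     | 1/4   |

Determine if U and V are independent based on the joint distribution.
Marginal P(U) (row sums):
  P(U=0) = 1/4 + 0 + 0 = 1/4
  P(U=1) = 0 + 1/2 + 0 = 1/2
  P(U=2) = 0 + 0 + 1/4 = 1/4
Marginal P(V) (column sums):
  P(V=0) = 1/4 + 0 + 0 = 1/4
  P(V=1) = 0 + 1/2 + 0 = 1/2
  P(V=2) = 0 + 0 + 1/4 = 1/4

U and V are independent iff P(U=i,V=j) = P(U=i)·P(V=j) for every cell.
  P(U=0)·P(V=0) = 1/4 × 1/4 = 1/16, but P(U=0,V=0) = 1/4 ✗

No, U and V are not independent. Quantitatively, I(U;V) > 0:

H(U) = -[(1/4)·log₂(1/4) + (1/2)·log₂(1/2) + (1/4)·log₂(1/4)]
  = 0.5000 + 0.5000 + 0.5000
  = 1.5000 bits
H(V) = -[(1/4)·log₂(1/4) + (1/2)·log₂(1/2) + (1/4)·log₂(1/4)]
  = 0.5000 + 0.5000 + 0.5000
  = 1.5000 bits
H(U,V) = -[(1/4)·log₂(1/4) + (1/2)·log₂(1/2) + (1/4)·log₂(1/4)]
  = 0.5000 + 0.5000 + 0.5000
  = 1.5000 bits
I(U;V) = H(U) + H(V) - H(U,V) = 1.5000 + 1.5000 - 1.5000 = 1.5000 bits > 0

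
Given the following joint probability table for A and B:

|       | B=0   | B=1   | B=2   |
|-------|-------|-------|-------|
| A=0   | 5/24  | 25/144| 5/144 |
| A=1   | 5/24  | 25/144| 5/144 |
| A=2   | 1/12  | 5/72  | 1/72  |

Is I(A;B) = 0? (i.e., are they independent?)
Marginal P(A) (row sums):
  P(A=0) = 5/24 + 25/144 + 5/144 = 5/12
  P(A=1) = 5/24 + 25/144 + 5/144 = 5/12
  P(A=2) = 1/12 + 5/72 + 1/72 = 1/6
Marginal P(B) (column sums):
  P(B=0) = 5/24 + 5/24 + 1/12 = 1/2
  P(B=1) = 25/144 + 25/144 + 5/72 = 5/12
  P(B=2) = 5/144 + 5/144 + 1/72 = 1/12

A and B are independent iff P(A=i,B=j) = P(A=i)·P(B=j) for every cell.
  P(A=0)·P(B=0) = 5/12 × 1/2 = 5/24 = P(A=0,B=0) ✓
  P(A=0)·P(B=1) = 5/12 × 5/12 = 25/144 = P(A=0,B=1) ✓
  P(A=0)·P(B=2) = 5/12 × 1/12 = 5/144 = P(A=0,B=2) ✓
  P(A=1)·P(B=0) = 5/12 × 1/2 = 5/24 = P(A=1,B=0) ✓
  P(A=1)·P(B=1) = 5/12 × 5/12 = 25/144 = P(A=1,B=1) ✓
  P(A=1)·P(B=2) = 5/12 × 1/12 = 5/144 = P(A=1,B=2) ✓
  P(A=2)·P(B=0) = 1/6 × 1/2 = 1/12 = P(A=2,B=0) ✓
  P(A=2)·P(B=1) = 1/6 × 5/12 = 5/72 = P(A=2,B=1) ✓
  P(A=2)·P(B=2) = 1/6 × 1/12 = 1/72 = P(A=2,B=2) ✓

Yes, A and B are independent: every cell factors, so I(A;B) = 0 bits.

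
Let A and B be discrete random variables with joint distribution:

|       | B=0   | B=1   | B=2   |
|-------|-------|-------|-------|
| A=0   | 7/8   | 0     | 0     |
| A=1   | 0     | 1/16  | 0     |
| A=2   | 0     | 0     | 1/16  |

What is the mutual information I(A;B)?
Marginal P(A) (row sums):
  P(A=0) = 7/8 + 0 + 0 = 7/8
  P(A=1) = 0 + 1/16 + 0 = 1/16
  P(A=2) = 0 + 0 + 1/16 = 1/16
Marginal P(B) (column sums):
  P(B=0) = 7/8 + 0 + 0 = 7/8
  P(B=1) = 0 + 1/16 + 0 = 1/16
  P(B=2) = 0 + 0 + 1/16 = 1/16

H(A) = -[(7/8)·log₂(7/8) + (1/16)·log₂(1/16) + (1/16)·log₂(1/16)]
  = 0.1686 + 0.2500 + 0.2500
  = 0.6686 bits
H(B) = -[(7/8)·log₂(7/8) + (1/16)·log₂(1/16) + (1/16)·log₂(1/16)]
  = 0.1686 + 0.2500 + 0.2500
  = 0.6686 bits
H(A,B) = -[(7/8)·log₂(7/8) + (1/16)·log₂(1/16) + (1/16)·log₂(1/16)]
  = 0.1686 + 0.2500 + 0.2500
  = 0.6686 bits

I(A;B) = H(A) + H(B) - H(A,B)
  = 0.6686 + 0.6686 - 0.6686
  = 0.6686 bits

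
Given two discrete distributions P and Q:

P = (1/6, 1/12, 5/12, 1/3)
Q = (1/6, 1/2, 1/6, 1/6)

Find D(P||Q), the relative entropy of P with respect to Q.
D(P||Q) = Σ P(i) log₂(P(i)/Q(i))
  i=0: (1/6) × log₂((1/6)/(1/6)) = (1/6) × log₂(1) = 0.0000
  i=1: (1/12) × log₂((1/12)/(1/2)) = (1/12) × log₂(1/6) = -0.2154
  i=2: (5/12) × log₂((5/12)/(1/6)) = (5/12) × log₂(5/2) = 0.5508
  i=3: (1/3) × log₂((1/3)/(1/6)) = (1/3) × log₂(2) = 0.3333
D(P||Q) = 0.0000 - 0.2154 + 0.5508 + 0.3333
  = 0.6687 bits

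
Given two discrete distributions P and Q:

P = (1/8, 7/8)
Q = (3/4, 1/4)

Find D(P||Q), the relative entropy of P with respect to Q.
D(P||Q) = Σ P(i) log₂(P(i)/Q(i))
  i=0: (1/8) × log₂((1/8)/(3/4)) = (1/8) × log₂(1/6) = -0.3231
  i=1: (7/8) × log₂((7/8)/(1/4)) = (7/8) × log₂(7/2) = 1.5814
D(P||Q) = -0.3231 + 1.5814
  = 1.2583 bits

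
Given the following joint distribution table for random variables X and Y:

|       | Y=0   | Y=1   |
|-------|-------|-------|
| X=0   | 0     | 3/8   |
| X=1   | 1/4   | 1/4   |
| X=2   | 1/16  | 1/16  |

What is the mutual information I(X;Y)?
Marginal P(X) (row sums):
  P(X=0) = 0 + 3/8 = 3/8
  P(X=1) = 1/4 + 1/4 = 1/2
  P(X=2) = 1/16 + 1/16 = 1/8
Marginal P(Y) (column sums):
  P(Y=0) = 0 + 1/4 + 1/16 = 5/16
  P(Y=1) = 3/8 + 1/4 + 1/16 = 11/16

H(X) = -[(3/8)·log₂(3/8) + (1/2)·log₂(1/2) + (1/8)·log₂(1/8)]
  = 0.5306 + 0.5000 + 0.3750
  = 1.4056 bits
H(Y) = -[(5/16)·log₂(5/16) + (11/16)·log₂(11/16)]
  = 0.5244 + 0.3716
  = 0.8960 bits
H(X,Y) = -[(3/8)·log₂(3/8) + (1/4)·log₂(1/4) + (1/4)·log₂(1/4) + (1/16)·log₂(1/16) + (1/16)·log₂(1/16)]
  = 0.5306 + 0.5000 + 0.5000 + 0.2500 + 0.2500
  = 2.0306 bits

I(X;Y) = H(X) + H(Y) - H(X,Y)
  = 1.4056 + 0.8960 - 2.0306
  = 0.2710 bits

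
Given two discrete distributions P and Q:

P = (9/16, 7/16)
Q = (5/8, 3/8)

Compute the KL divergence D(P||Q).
D(P||Q) = Σ P(i) log₂(P(i)/Q(i))
  i=0: (9/16) × log₂((9/16)/(5/8)) = (9/16) × log₂(9/10) = -0.0855
  i=1: (7/16) × log₂((7/16)/(3/8)) = (7/16) × log₂(7/6) = 0.0973
D(P||Q) = -0.0855 + 0.0973
  = 0.0118 bits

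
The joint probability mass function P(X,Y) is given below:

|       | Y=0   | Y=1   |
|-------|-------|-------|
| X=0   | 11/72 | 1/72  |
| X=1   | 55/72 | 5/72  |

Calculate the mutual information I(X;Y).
Marginal P(X) (row sums):
  P(X=0) = 11/72 + 1/72 = 1/6
  P(X=1) = 55/72 + 5/72 = 5/6
Marginal P(Y) (column sums):
  P(Y=0) = 11/72 + 55/72 = 11/12
  P(Y=1) = 1/72 + 5/72 = 1/12

H(X) = -[(1/6)·log₂(1/6) + (5/6)·log₂(5/6)]
  = 0.4308 + 0.2192
  = 0.6500 bits
H(Y) = -[(11/12)·log₂(11/12) + (1/12)·log₂(1/12)]
  = 0.1151 + 0.2987
  = 0.4138 bits
H(X,Y) = -[(11/72)·log₂(11/72) + (1/72)·log₂(1/72) + (55/72)·log₂(55/72) + (5/72)·log₂(5/72)]
  = 0.4141 + 0.0857 + 0.2968 + 0.2672
  = 1.0638 bits

I(X;Y) = H(X) + H(Y) - H(X,Y)
  = 0.6500 + 0.4138 - 1.0638
  = 0.0000 bits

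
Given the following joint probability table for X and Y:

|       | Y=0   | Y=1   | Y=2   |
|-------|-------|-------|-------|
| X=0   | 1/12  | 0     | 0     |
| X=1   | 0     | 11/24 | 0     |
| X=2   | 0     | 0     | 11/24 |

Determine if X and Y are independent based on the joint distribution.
Marginal P(X) (row sums):
  P(X=0) = 1/12 + 0 + 0 = 1/12
  P(X=1) = 0 + 11/24 + 0 = 11/24
  P(X=2) = 0 + 0 + 11/24 = 11/24
Marginal P(Y) (column sums):
  P(Y=0) = 1/12 + 0 + 0 = 1/12
  P(Y=1) = 0 + 11/24 + 0 = 11/24
  P(Y=2) = 0 + 0 + 11/24 = 11/24

X and Y are independent iff P(X=i,Y=j) = P(X=i)·P(Y=j) for every cell.
  P(X=0)·P(Y=0) = 1/12 × 1/12 = 1/144, but P(X=0,Y=0) = 1/12 ✗

No, X and Y are not independent. Quantitatively, I(X;Y) > 0:

H(X) = -[(1/12)·log₂(1/12) + (11/24)·log₂(11/24) + (11/24)·log₂(11/24)]
  = 0.2987 + 0.5159 + 0.5159
  = 1.3305 bits
H(Y) = -[(1/12)·log₂(1/12) + (11/24)·log₂(11/24) + (11/24)·log₂(11/24)]
  = 0.2987 + 0.5159 + 0.5159
  = 1.3305 bits
H(X,Y) = -[(1/12)·log₂(1/12) + (11/24)·log₂(11/24) + (11/24)·log₂(11/24)]
  = 0.2987 + 0.5159 + 0.5159
  = 1.3305 bits
I(X;Y) = H(X) + H(Y) - H(X,Y) = 1.3305 + 1.3305 - 1.3305 = 1.3305 bits > 0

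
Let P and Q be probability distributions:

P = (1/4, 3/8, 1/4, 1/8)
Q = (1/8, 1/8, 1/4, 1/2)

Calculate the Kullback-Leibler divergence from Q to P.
D(P||Q) = Σ P(i) log₂(P(i)/Q(i))
  i=0: (1/4) × log₂((1/4)/(1/8)) = (1/4) × log₂(2) = 0.2500
  i=1: (3/8) × log₂((3/8)/(1/8)) = (3/8) × log₂(3) = 0.5944
  i=2: (1/4) × log₂((1/4)/(1/4)) = (1/4) × log₂(1) = 0.0000
  i=3: (1/8) × log₂((1/8)/(1/2)) = (1/8) × log₂(1/4) = -0.2500
D(P||Q) = 0.2500 + 0.5944 + 0.0000 - 0.2500
  = 0.5944 bits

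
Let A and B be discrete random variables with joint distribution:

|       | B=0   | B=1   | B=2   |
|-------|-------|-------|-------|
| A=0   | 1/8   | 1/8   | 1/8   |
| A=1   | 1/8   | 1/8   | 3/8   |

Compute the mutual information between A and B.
Marginal P(A) (row sums):
  P(A=0) = 1/8 + 1/8 + 1/8 = 3/8
  P(A=1) = 1/8 + 1/8 + 3/8 = 5/8
Marginal P(B) (column sums):
  P(B=0) = 1/8 + 1/8 = 1/4
  P(B=1) = 1/8 + 1/8 = 1/4
  P(B=2) = 1/8 + 3/8 = 1/2

H(A) = -[(3/8)·log₂(3/8) + (5/8)·log₂(5/8)]
  = 0.5306 + 0.4238
  = 0.9544 bits
H(B) = -[(1/4)·log₂(1/4) + (1/4)·log₂(1/4) + (1/2)·log₂(1/2)]
  = 0.5000 + 0.5000 + 0.5000
  = 1.5000 bits
H(A,B) = -[(1/8)·log₂(1/8) + (1/8)·log₂(1/8) + (1/8)·log₂(1/8) + (1/8)·log₂(1/8) + (1/8)·log₂(1/8) + (3/8)·log₂(3/8)]
  = 0.3750 + 0.3750 + 0.3750 + 0.3750 + 0.3750 + 0.5306
  = 2.4056 bits

I(A;B) = H(A) + H(B) - H(A,B)
  = 0.9544 + 1.5000 - 2.4056
  = 0.0488 bits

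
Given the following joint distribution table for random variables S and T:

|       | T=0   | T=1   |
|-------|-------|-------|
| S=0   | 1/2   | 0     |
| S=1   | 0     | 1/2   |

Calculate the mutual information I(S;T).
Marginal P(S) (row sums):
  P(S=0) = 1/2 + 0 = 1/2
  P(S=1) = 0 + 1/2 = 1/2
Marginal P(T) (column sums):
  P(T=0) = 1/2 + 0 = 1/2
  P(T=1) = 0 + 1/2 = 1/2

H(S) = -[(1/2)·log₂(1/2) + (1/2)·log₂(1/2)]
  = 0.5000 + 0.5000
  = 1.0000 bits
H(T) = -[(1/2)·log₂(1/2) + (1/2)·log₂(1/2)]
  = 0.5000 + 0.5000
  = 1.0000 bits
H(S,T) = -[(1/2)·log₂(1/2) + (1/2)·log₂(1/2)]
  = 0.5000 + 0.5000
  = 1.0000 bits

I(S;T) = H(S) + H(T) - H(S,T)
  = 1.0000 + 1.0000 - 1.0000
  = 1.0000 bits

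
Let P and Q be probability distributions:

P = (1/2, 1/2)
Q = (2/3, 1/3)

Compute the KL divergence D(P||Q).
D(P||Q) = Σ P(i) log₂(P(i)/Q(i))
  i=0: (1/2) × log₂((1/2)/(2/3)) = (1/2) × log₂(3/4) = -0.2075
  i=1: (1/2) × log₂((1/2)/(1/3)) = (1/2) × log₂(3/2) = 0.2925
D(P||Q) = -0.2075 + 0.2925
  = 0.0850 bits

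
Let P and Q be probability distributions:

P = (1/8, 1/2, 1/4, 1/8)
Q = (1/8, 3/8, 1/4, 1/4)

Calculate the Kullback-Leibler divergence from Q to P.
D(P||Q) = Σ P(i) log₂(P(i)/Q(i))
  i=0: (1/8) × log₂((1/8)/(1/8)) = (1/8) × log₂(1) = 0.0000
  i=1: (1/2) × log₂((1/2)/(3/8)) = (1/2) × log₂(4/3) = 0.2075
  i=2: (1/4) × log₂((1/4)/(1/4)) = (1/4) × log₂(1) = 0.0000
  i=3: (1/8) × log₂((1/8)/(1/4)) = (1/8) × log₂(1/2) = -0.1250
D(P||Q) = 0.0000 + 0.2075 + 0.0000 - 0.1250
  = 0.0825 bits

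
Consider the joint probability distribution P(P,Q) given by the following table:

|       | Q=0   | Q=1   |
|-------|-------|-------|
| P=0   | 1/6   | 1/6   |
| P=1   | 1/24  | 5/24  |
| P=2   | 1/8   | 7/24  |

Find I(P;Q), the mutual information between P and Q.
Marginal P(P) (row sums):
  P(P=0) = 1/6 + 1/6 = 1/3
  P(P=1) = 1/24 + 5/24 = 1/4
  P(P=2) = 1/8 + 7/24 = 5/12
Marginal P(Q) (column sums):
  P(Q=0) = 1/6 + 1/24 + 1/8 = 1/3
  P(Q=1) = 1/6 + 5/24 + 7/24 = 2/3

H(P) = -[(1/3)·log₂(1/3) + (1/4)·log₂(1/4) + (5/12)·log₂(5/12)]
  = 0.5283 + 0.5000 + 0.5263
  = 1.5546 bits
H(Q) = -[(1/3)·log₂(1/3) + (2/3)·log₂(2/3)]
  = 0.5283 + 0.3900
  = 0.9183 bits
H(P,Q) = -[(1/6)·log₂(1/6) + (1/6)·log₂(1/6) + (1/24)·log₂(1/24) + (5/24)·log₂(5/24) + (1/8)·log₂(1/8) + (7/24)·log₂(7/24)]
  = 0.4308 + 0.4308 + 0.1910 + 0.4715 + 0.3750 + 0.5185
  = 2.4176 bits

I(P;Q) = H(P) + H(Q) - H(P,Q)
  = 1.5546 + 0.9183 - 2.4176
  = 0.0553 bits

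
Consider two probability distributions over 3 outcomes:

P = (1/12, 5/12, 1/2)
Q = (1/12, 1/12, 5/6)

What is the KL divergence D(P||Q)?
D(P||Q) = Σ P(i) log₂(P(i)/Q(i))
  i=0: (1/12) × log₂((1/12)/(1/12)) = (1/12) × log₂(1) = 0.0000
  i=1: (5/12) × log₂((5/12)/(1/12)) = (5/12) × log₂(5) = 0.9675
  i=2: (1/2) × log₂((1/2)/(5/6)) = (1/2) × log₂(3/5) = -0.3685
D(P||Q) = 0.0000 + 0.9675 - 0.3685
  = 0.5990 bits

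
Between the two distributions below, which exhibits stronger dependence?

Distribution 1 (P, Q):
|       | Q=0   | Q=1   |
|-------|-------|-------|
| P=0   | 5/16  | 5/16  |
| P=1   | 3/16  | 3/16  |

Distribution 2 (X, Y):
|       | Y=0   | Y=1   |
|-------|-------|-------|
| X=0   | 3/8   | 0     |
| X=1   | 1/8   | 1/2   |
Distribution 1 (P, Q):
Marginal P(P) (row sums):
  P(P=0) = 5/16 + 5/16 = 5/8
  P(P=1) = 3/16 + 3/16 = 3/8
Marginal P(Q) (column sums):
  P(Q=0) = 5/16 + 3/16 = 1/2
  P(Q=1) = 5/16 + 3/16 = 1/2

H(P) = -[(5/8)·log₂(5/8) + (3/8)·log₂(3/8)]
  = 0.4238 + 0.5306
  = 0.9544 bits
H(Q) = -[(1/2)·log₂(1/2) + (1/2)·log₂(1/2)]
  = 0.5000 + 0.5000
  = 1.0000 bits
H(P,Q) = -[(5/16)·log₂(5/16) + (5/16)·log₂(5/16) + (3/16)·log₂(3/16) + (3/16)·log₂(3/16)]
  = 0.5244 + 0.5244 + 0.4528 + 0.4528
  = 1.9544 bits

I(P;Q) = H(P) + H(Q) - H(P,Q)
  = 0.9544 + 1.0000 - 1.9544
  = 0.0000 bits

Distribution 2 (X, Y):
Marginal P(X) (row sums):
  P(X=0) = 3/8 + 0 = 3/8
  P(X=1) = 1/8 + 1/2 = 5/8
Marginal P(Y) (column sums):
  P(Y=0) = 3/8 + 1/8 = 1/2
  P(Y=1) = 0 + 1/2 = 1/2

H(X) = -[(3/8)·log₂(3/8) + (5/8)·log₂(5/8)]
  = 0.5306 + 0.4238
  = 0.9544 bits
H(Y) = -[(1/2)·log₂(1/2) + (1/2)·log₂(1/2)]
  = 0.5000 + 0.5000
  = 1.0000 bits
H(X,Y) = -[(3/8)·log₂(3/8) + (1/8)·log₂(1/8) + (1/2)·log₂(1/2)]
  = 0.5306 + 0.3750 + 0.5000
  = 1.4056 bits

I(X;Y) = H(X) + H(Y) - H(X,Y)
  = 0.9544 + 1.0000 - 1.4056
  = 0.5488 bits

I(X;Y) = 0.5488 bits > I(P;Q) = 0.0000 bits, so (X, Y) has the higher mutual information (stronger dependence).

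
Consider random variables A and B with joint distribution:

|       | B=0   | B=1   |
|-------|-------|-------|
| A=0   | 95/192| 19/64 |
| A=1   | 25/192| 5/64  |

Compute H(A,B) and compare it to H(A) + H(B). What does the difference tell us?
Marginal P(A) (row sums):
  P(A=0) = 95/192 + 19/64 = 19/24
  P(A=1) = 25/192 + 5/64 = 5/24
Marginal P(B) (column sums):
  P(B=0) = 95/192 + 25/192 = 5/8
  P(B=1) = 19/64 + 5/64 = 3/8

H(A,B) = -[(95/192)·log₂(95/192) + (19/64)·log₂(19/64) + (25/192)·log₂(25/192) + (5/64)·log₂(5/64)]
  = 0.5023 + 0.5201 + 0.3830 + 0.2873
  = 1.6927 bits
H(A) = -[(19/24)·log₂(19/24) + (5/24)·log₂(5/24)]
  = 0.2668 + 0.4715
  = 0.7383 bits
H(B) = -[(5/8)·log₂(5/8) + (3/8)·log₂(3/8)]
  = 0.4238 + 0.5306
  = 0.9544 bits

H(A) + H(B) = 0.7383 + 0.9544 = 1.6927 bits
Difference: H(A) + H(B) - H(A,B) = 1.6927 - 1.6927 = 0.0000 bits = I(A;B)

The difference is the mutual information; it is 0 here, so A and B are independent (the joint entropy equals the sum of the marginal entropies).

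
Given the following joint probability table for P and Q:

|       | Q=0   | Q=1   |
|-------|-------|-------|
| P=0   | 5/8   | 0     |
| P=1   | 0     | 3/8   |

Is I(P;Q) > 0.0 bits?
Marginal P(P) (row sums):
  P(P=0) = 5/8 + 0 = 5/8
  P(P=1) = 0 + 3/8 = 3/8
Marginal P(Q) (column sums):
  P(Q=0) = 5/8 + 0 = 5/8
  P(Q=1) = 0 + 3/8 = 3/8

H(P) = -[(5/8)·log₂(5/8) + (3/8)·log₂(3/8)]
  = 0.4238 + 0.5306
  = 0.9544 bits
H(Q) = -[(5/8)·log₂(5/8) + (3/8)·log₂(3/8)]
  = 0.4238 + 0.5306
  = 0.9544 bits
H(P,Q) = -[(5/8)·log₂(5/8) + (3/8)·log₂(3/8)]
  = 0.4238 + 0.5306
  = 0.9544 bits

I(P;Q) = H(P) + H(Q) - H(P,Q)
  = 0.9544 + 0.9544 - 0.9544
  = 0.9544 bits

Yes. I(P;Q) = 0.9544 bits, which is > 0.0 bits.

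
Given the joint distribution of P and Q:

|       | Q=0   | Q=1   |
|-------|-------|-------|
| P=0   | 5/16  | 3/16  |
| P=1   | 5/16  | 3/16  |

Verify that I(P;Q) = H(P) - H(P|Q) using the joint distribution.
Left side, from I(P;Q) = H(P) + H(Q) - H(P,Q):
Marginal P(P) (row sums):
  P(P=0) = 5/16 + 3/16 = 1/2
  P(P=1) = 5/16 + 3/16 = 1/2
Marginal P(Q) (column sums):
  P(Q=0) = 5/16 + 5/16 = 5/8
  P(Q=1) = 3/16 + 3/16 = 3/8

H(P) = -[(1/2)·log₂(1/2) + (1/2)·log₂(1/2)]
  = 0.5000 + 0.5000
  = 1.0000 bits
H(Q) = -[(5/8)·log₂(5/8) + (3/8)·log₂(3/8)]
  = 0.4238 + 0.5306
  = 0.9544 bits
H(P,Q) = -[(5/16)·log₂(5/16) + (3/16)·log₂(3/16) + (5/16)·log₂(5/16) + (3/16)·log₂(3/16)]
  = 0.5244 + 0.4528 + 0.5244 + 0.4528
  = 1.9544 bits

I(P;Q) = H(P) + H(Q) - H(P,Q)
  = 1.0000 + 0.9544 - 1.9544
  = 0.0000 bits

Right side, with H(P|Q) computed directly from the conditional probabilities:
H(P|Q) = -Σ P(P,Q)·log₂ P(P|Q), where P(P|Q) = P(P,Q) / P(Q)
  (P=0,Q=0): P(P|Q) = (5/16)/(5/8) = 1/2;  -(5/16)·log₂(1/2) = 0.3125
  (P=0,Q=1): P(P|Q) = (3/16)/(3/8) = 1/2;  -(3/16)·log₂(1/2) = 0.1875
  (P=1,Q=0): P(P|Q) = (5/16)/(5/8) = 1/2;  -(5/16)·log₂(1/2) = 0.3125
  (P=1,Q=1): P(P|Q) = (3/16)/(3/8) = 1/2;  -(3/16)·log₂(1/2) = 0.1875
H(P|Q) = 0.3125 + 0.1875 + 0.3125 + 0.1875
  = 1.0000 bits
H(P) - H(P|Q) = 1.0000 - 1.0000 = 0.0000 bits

Both sides equal 0.0000 bits, so I(P;Q) = H(P) - H(P|Q) ✓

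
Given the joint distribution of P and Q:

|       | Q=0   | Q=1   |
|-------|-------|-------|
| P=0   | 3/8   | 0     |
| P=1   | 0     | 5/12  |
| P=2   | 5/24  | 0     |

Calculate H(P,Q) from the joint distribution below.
H(P,Q) = -Σ P(P,Q) log₂ P(P,Q), summed over the non-zero cells:
H(P,Q) = -[(3/8)·log₂(3/8) + (5/12)·log₂(5/12) + (5/24)·log₂(5/24)]
  = 0.5306 + 0.5263 + 0.4715
  = 1.5284 bits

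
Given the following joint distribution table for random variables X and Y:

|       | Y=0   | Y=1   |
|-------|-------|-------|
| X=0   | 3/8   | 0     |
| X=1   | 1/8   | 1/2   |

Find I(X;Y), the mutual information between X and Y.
Marginal P(X) (row sums):
  P(X=0) = 3/8 + 0 = 3/8
  P(X=1) = 1/8 + 1/2 = 5/8
Marginal P(Y) (column sums):
  P(Y=0) = 3/8 + 1/8 = 1/2
  P(Y=1) = 0 + 1/2 = 1/2

H(X) = -[(3/8)·log₂(3/8) + (5/8)·log₂(5/8)]
  = 0.5306 + 0.4238
  = 0.9544 bits
H(Y) = -[(1/2)·log₂(1/2) + (1/2)·log₂(1/2)]
  = 0.5000 + 0.5000
  = 1.0000 bits
H(X,Y) = -[(3/8)·log₂(3/8) + (1/8)·log₂(1/8) + (1/2)·log₂(1/2)]
  = 0.5306 + 0.3750 + 0.5000
  = 1.4056 bits

I(X;Y) = H(X) + H(Y) - H(X,Y)
  = 0.9544 + 1.0000 - 1.4056
  = 0.5488 bits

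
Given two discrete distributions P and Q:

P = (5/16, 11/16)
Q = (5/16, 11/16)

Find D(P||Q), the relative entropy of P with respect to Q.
D(P||Q) = Σ P(i) log₂(P(i)/Q(i))
  i=0: (5/16) × log₂((5/16)/(5/16)) = (5/16) × log₂(1) = 0.0000
  i=1: (11/16) × log₂((11/16)/(11/16)) = (11/16) × log₂(1) = 0.0000
D(P||Q) = 0.0000 + 0.0000
  = 0.0000 bits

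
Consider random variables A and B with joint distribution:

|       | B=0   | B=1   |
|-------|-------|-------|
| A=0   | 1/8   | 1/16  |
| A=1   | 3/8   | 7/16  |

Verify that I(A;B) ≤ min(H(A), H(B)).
Marginal P(A) (row sums):
  P(A=0) = 1/8 + 1/16 = 3/16
  P(A=1) = 3/8 + 7/16 = 13/16
Marginal P(B) (column sums):
  P(B=0) = 1/8 + 3/8 = 1/2
  P(B=1) = 1/16 + 7/16 = 1/2

H(A) = -[(3/16)·log₂(3/16) + (13/16)·log₂(13/16)]
  = 0.4528 + 0.2434
  = 0.6962 bits
H(B) = -[(1/2)·log₂(1/2) + (1/2)·log₂(1/2)]
  = 0.5000 + 0.5000
  = 1.0000 bits
H(A,B) = -[(1/8)·log₂(1/8) + (1/16)·log₂(1/16) + (3/8)·log₂(3/8) + (7/16)·log₂(7/16)]
  = 0.3750 + 0.2500 + 0.5306 + 0.5218
  = 1.6774 bits

I(A;B) = H(A) + H(B) - H(A,B)
  = 0.6962 + 1.0000 - 1.6774
  = 0.0188 bits

min(H(A), H(B)) = min(0.6962, 1.0000) = 0.6962 bits
Since 0.0188 ≤ 0.6962, the bound is satisfied ✓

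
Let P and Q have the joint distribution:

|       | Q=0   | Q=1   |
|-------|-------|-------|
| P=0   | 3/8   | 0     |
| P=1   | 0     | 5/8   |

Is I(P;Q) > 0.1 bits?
Marginal P(P) (row sums):
  P(P=0) = 3/8 + 0 = 3/8
  P(P=1) = 0 + 5/8 = 5/8
Marginal P(Q) (column sums):
  P(Q=0) = 3/8 + 0 = 3/8
  P(Q=1) = 0 + 5/8 = 5/8

H(P) = -[(3/8)·log₂(3/8) + (5/8)·log₂(5/8)]
  = 0.5306 + 0.4238
  = 0.9544 bits
H(Q) = -[(3/8)·log₂(3/8) + (5/8)·log₂(5/8)]
  = 0.5306 + 0.4238
  = 0.9544 bits
H(P,Q) = -[(3/8)·log₂(3/8) + (5/8)·log₂(5/8)]
  = 0.5306 + 0.4238
  = 0.9544 bits

I(P;Q) = H(P) + H(Q) - H(P,Q)
  = 0.9544 + 0.9544 - 0.9544
  = 0.9544 bits

Yes. I(P;Q) = 0.9544 bits, which is > 0.1 bits.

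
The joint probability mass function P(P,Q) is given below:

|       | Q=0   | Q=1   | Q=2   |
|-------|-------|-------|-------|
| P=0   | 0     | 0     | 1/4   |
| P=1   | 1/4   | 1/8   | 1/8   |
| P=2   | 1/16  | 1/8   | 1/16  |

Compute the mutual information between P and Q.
Marginal P(P) (row sums):
  P(P=0) = 0 + 0 + 1/4 = 1/4
  P(P=1) = 1/4 + 1/8 + 1/8 = 1/2
  P(P=2) = 1/16 + 1/8 + 1/16 = 1/4
Marginal P(Q) (column sums):
  P(Q=0) = 0 + 1/4 + 1/16 = 5/16
  P(Q=1) = 0 + 1/8 + 1/8 = 1/4
  P(Q=2) = 1/4 + 1/8 + 1/16 = 7/16

H(P) = -[(1/4)·log₂(1/4) + (1/2)·log₂(1/2) + (1/4)·log₂(1/4)]
  = 0.5000 + 0.5000 + 0.5000
  = 1.5000 bits
H(Q) = -[(5/16)·log₂(5/16) + (1/4)·log₂(1/4) + (7/16)·log₂(7/16)]
  = 0.5244 + 0.5000 + 0.5218
  = 1.5462 bits
H(P,Q) = -[(1/4)·log₂(1/4) + (1/4)·log₂(1/4) + (1/8)·log₂(1/8) + (1/8)·log₂(1/8) + (1/16)·log₂(1/16) + (1/8)·log₂(1/8) + (1/16)·log₂(1/16)]
  = 0.5000 + 0.5000 + 0.3750 + 0.3750 + 0.2500 + 0.3750 + 0.2500
  = 2.6250 bits

I(P;Q) = H(P) + H(Q) - H(P,Q)
  = 1.5000 + 1.5462 - 2.6250
  = 0.4212 bits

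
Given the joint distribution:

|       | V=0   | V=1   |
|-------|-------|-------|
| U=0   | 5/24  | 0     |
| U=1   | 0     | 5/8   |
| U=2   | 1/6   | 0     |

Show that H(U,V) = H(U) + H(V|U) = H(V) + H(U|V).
Marginal P(U) (row sums):
  P(U=0) = 5/24 + 0 = 5/24
  P(U=1) = 0 + 5/8 = 5/8
  P(U=2) = 1/6 + 0 = 1/6
Marginal P(V) (column sums):
  P(V=0) = 5/24 + 0 + 1/6 = 3/8
  P(V=1) = 0 + 5/8 + 0 = 5/8

Decomposition 1: H(U) + H(V|U)
H(U) = -[(5/24)·log₂(5/24) + (5/8)·log₂(5/8) + (1/6)·log₂(1/6)]
  = 0.4715 + 0.4238 + 0.4308
  = 1.3261 bits
H(V|U) = -Σ P(U,V)·log₂ P(V|U), where P(V|U) = P(U,V) / P(U)
  (cells with P(U,V) = 0 contribute 0)
  (U=0,V=0): P(V|U) = (5/24)/(5/24) = 1;  -(5/24)·log₂(1) = 0.0000
  (U=1,V=1): P(V|U) = (5/8)/(5/8) = 1;  -(5/8)·log₂(1) = 0.0000
  (U=2,V=0): P(V|U) = (1/6)/(1/6) = 1;  -(1/6)·log₂(1) = 0.0000
H(V|U) = 0.0000 + 0.0000 + 0.0000
  = 0.0000 bits
H(U) + H(V|U) = 1.3261 + 0.0000 = 1.3261 bits

Decomposition 2: H(V) + H(U|V)
H(V) = -[(3/8)·log₂(3/8) + (5/8)·log₂(5/8)]
  = 0.5306 + 0.4238
  = 0.9544 bits
H(U|V) = -Σ P(U,V)·log₂ P(U|V), where P(U|V) = P(U,V) / P(V)
  (cells with P(U,V) = 0 contribute 0)
  (U=0,V=0): P(U|V) = (5/24)/(3/8) = 5/9;  -(5/24)·log₂(5/9) = 0.1767
  (U=1,V=1): P(U|V) = (5/8)/(5/8) = 1;  -(5/8)·log₂(1) = 0.0000
  (U=2,V=0): P(U|V) = (1/6)/(3/8) = 4/9;  -(1/6)·log₂(4/9) = 0.1950
H(U|V) = 0.1767 + 0.0000 + 0.1950
  = 0.3717 bits
H(V) + H(U|V) = 0.9544 + 0.3717 = 1.3261 bits

Direct computation of the joint entropy:
H(U,V) = -[(5/24)·log₂(5/24) + (5/8)·log₂(5/8) + (1/6)·log₂(1/6)]
  = 0.4715 + 0.4238 + 0.4308
  = 1.3261 bits

All three agree: H(U,V) = 1.3261 bits ✓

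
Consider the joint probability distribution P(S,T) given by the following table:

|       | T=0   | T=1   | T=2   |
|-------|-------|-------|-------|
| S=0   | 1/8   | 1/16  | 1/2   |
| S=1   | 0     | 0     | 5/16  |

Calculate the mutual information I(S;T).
Marginal P(S) (row sums):
  P(S=0) = 1/8 + 1/16 + 1/2 = 11/16
  P(S=1) = 0 + 0 + 5/16 = 5/16
Marginal P(T) (column sums):
  P(T=0) = 1/8 + 0 = 1/8
  P(T=1) = 1/16 + 0 = 1/16
  P(T=2) = 1/2 + 5/16 = 13/16

H(S) = -[(11/16)·log₂(11/16) + (5/16)·log₂(5/16)]
  = 0.3716 + 0.5244
  = 0.8960 bits
H(T) = -[(1/8)·log₂(1/8) + (1/16)·log₂(1/16) + (13/16)·log₂(13/16)]
  = 0.3750 + 0.2500 + 0.2434
  = 0.8684 bits
H(S,T) = -[(1/8)·log₂(1/8) + (1/16)·log₂(1/16) + (1/2)·log₂(1/2) + (5/16)·log₂(5/16)]
  = 0.3750 + 0.2500 + 0.5000 + 0.5244
  = 1.6494 bits

I(S;T) = H(S) + H(T) - H(S,T)
  = 0.8960 + 0.8684 - 1.6494
  = 0.1150 bits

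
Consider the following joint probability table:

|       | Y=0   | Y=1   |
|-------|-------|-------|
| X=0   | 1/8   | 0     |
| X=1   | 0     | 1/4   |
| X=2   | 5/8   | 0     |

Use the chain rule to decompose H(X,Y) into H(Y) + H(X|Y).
By the chain rule: H(X,Y) = H(Y) + H(X|Y)

Marginal P(Y) (column sums):
  P(Y=0) = 1/8 + 0 + 5/8 = 3/4
  P(Y=1) = 0 + 1/4 + 0 = 1/4
H(Y) = -[(3/4)·log₂(3/4) + (1/4)·log₂(1/4)]
  = 0.3113 + 0.5000
  = 0.8113 bits
H(X|Y) = -Σ P(X,Y)·log₂ P(X|Y), where P(X|Y) = P(X,Y) / P(Y)
  (cells with P(X,Y) = 0 contribute 0)
  (X=0,Y=0): P(X|Y) = (1/8)/(3/4) = 1/6;  -(1/8)·log₂(1/6) = 0.3231
  (X=1,Y=1): P(X|Y) = (1/4)/(1/4) = 1;  -(1/4)·log₂(1) = 0.0000
  (X=2,Y=0): P(X|Y) = (5/8)/(3/4) = 5/6;  -(5/8)·log₂(5/6) = 0.1644
H(X|Y) = 0.3231 + 0.0000 + 0.1644
  = 0.4875 bits

H(X,Y) = H(Y) + H(X|Y) = 0.8113 + 0.4875 = 1.2988 bits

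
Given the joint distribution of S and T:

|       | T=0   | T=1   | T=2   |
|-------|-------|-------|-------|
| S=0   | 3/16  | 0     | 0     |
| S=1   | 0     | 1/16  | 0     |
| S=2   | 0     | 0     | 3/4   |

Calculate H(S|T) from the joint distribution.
Marginal P(T) (column sums):
  P(T=0) = 3/16 + 0 + 0 = 3/16
  P(T=1) = 0 + 1/16 + 0 = 1/16
  P(T=2) = 0 + 0 + 3/4 = 3/4

H(S|T) = -Σ P(S,T)·log₂ P(S|T), where P(S|T) = P(S,T) / P(T)
  (cells with P(S,T) = 0 contribute 0)
  (S=0,T=0): P(S|T) = (3/16)/(3/16) = 1;  -(3/16)·log₂(1) = 0.0000
  (S=1,T=1): P(S|T) = (1/16)/(1/16) = 1;  -(1/16)·log₂(1) = 0.0000
  (S=2,T=2): P(S|T) = (3/4)/(3/4) = 1;  -(3/4)·log₂(1) = 0.0000
H(S|T) = 0.0000 + 0.0000 + 0.0000
  = 0.0000 bits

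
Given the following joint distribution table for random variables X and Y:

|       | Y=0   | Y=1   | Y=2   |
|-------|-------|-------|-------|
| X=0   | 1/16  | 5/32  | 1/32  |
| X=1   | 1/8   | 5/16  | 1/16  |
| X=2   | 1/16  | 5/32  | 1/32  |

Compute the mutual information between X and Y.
Marginal P(X) (row sums):
  P(X=0) = 1/16 + 5/32 + 1/32 = 1/4
  P(X=1) = 1/8 + 5/16 + 1/16 = 1/2
  P(X=2) = 1/16 + 5/32 + 1/32 = 1/4
Marginal P(Y) (column sums):
  P(Y=0) = 1/16 + 1/8 + 1/16 = 1/4
  P(Y=1) = 5/32 + 5/16 + 5/32 = 5/8
  P(Y=2) = 1/32 + 1/16 + 1/32 = 1/8

H(X) = -[(1/4)·log₂(1/4) + (1/2)·log₂(1/2) + (1/4)·log₂(1/4)]
  = 0.5000 + 0.5000 + 0.5000
  = 1.5000 bits
H(Y) = -[(1/4)·log₂(1/4) + (5/8)·log₂(5/8) + (1/8)·log₂(1/8)]
  = 0.5000 + 0.4238 + 0.3750
  = 1.2988 bits
H(X,Y) = -[(1/16)·log₂(1/16) + (5/32)·log₂(5/32) + (1/32)·log₂(1/32) + (1/8)·log₂(1/8) + (5/16)·log₂(5/16) + (1/16)·log₂(1/16) + (1/16)·log₂(1/16) + (5/32)·log₂(5/32) + (1/32)·log₂(1/32)]
  = 0.2500 + 0.4184 + 0.1563 + 0.3750 + 0.5244 + 0.2500 + 0.2500 + 0.4184 + 0.1563
  = 2.7988 bits

I(X;Y) = H(X) + H(Y) - H(X,Y)
  = 1.5000 + 1.2988 - 2.7988
  = 0.0000 bits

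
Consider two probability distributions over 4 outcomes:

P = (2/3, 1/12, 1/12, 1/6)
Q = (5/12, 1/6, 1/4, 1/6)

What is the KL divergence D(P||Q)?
D(P||Q) = Σ P(i) log₂(P(i)/Q(i))
  i=0: (2/3) × log₂((2/3)/(5/12)) = (2/3) × log₂(8/5) = 0.4520
  i=1: (1/12) × log₂((1/12)/(1/6)) = (1/12) × log₂(1/2) = -0.0833
  i=2: (1/12) × log₂((1/12)/(1/4)) = (1/12) × log₂(1/3) = -0.1321
  i=3: (1/6) × log₂((1/6)/(1/6)) = (1/6) × log₂(1) = 0.0000
D(P||Q) = 0.4520 - 0.0833 - 0.1321 + 0.0000
  = 0.2366 bits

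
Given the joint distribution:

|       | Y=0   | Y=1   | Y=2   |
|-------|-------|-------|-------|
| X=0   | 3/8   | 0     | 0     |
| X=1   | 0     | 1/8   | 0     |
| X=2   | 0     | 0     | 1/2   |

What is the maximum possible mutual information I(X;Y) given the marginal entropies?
The upper bound on mutual information is I(X;Y) ≤ min(H(X), H(Y)).

Marginal P(X) (row sums):
  P(X=0) = 3/8 + 0 + 0 = 3/8
  P(X=1) = 0 + 1/8 + 0 = 1/8
  P(X=2) = 0 + 0 + 1/2 = 1/2
Marginal P(Y) (column sums):
  P(Y=0) = 3/8 + 0 + 0 = 3/8
  P(Y=1) = 0 + 1/8 + 0 = 1/8
  P(Y=2) = 0 + 0 + 1/2 = 1/2

H(X) = -[(3/8)·log₂(3/8) + (1/8)·log₂(1/8) + (1/2)·log₂(1/2)]
  = 0.5306 + 0.3750 + 0.5000
  = 1.4056 bits
H(Y) = -[(3/8)·log₂(3/8) + (1/8)·log₂(1/8) + (1/2)·log₂(1/2)]
  = 0.5306 + 0.3750 + 0.5000
  = 1.4056 bits

Maximum possible I(X;Y) = min(1.4056, 1.4056) = 1.4056 bits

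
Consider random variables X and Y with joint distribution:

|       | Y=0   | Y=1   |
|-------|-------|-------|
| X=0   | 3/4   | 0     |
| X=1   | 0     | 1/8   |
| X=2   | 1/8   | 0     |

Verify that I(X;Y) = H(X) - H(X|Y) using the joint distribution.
Left side, from I(X;Y) = H(X) + H(Y) - H(X,Y):
Marginal P(X) (row sums):
  P(X=0) = 3/4 + 0 = 3/4
  P(X=1) = 0 + 1/8 = 1/8
  P(X=2) = 1/8 + 0 = 1/8
Marginal P(Y) (column sums):
  P(Y=0) = 3/4 + 0 + 1/8 = 7/8
  P(Y=1) = 0 + 1/8 + 0 = 1/8

H(X) = -[(3/4)·log₂(3/4) + (1/8)·log₂(1/8) + (1/8)·log₂(1/8)]
  = 0.3113 + 0.3750 + 0.3750
  = 1.0613 bits
H(Y) = -[(7/8)·log₂(7/8) + (1/8)·log₂(1/8)]
  = 0.1686 + 0.3750
  = 0.5436 bits
H(X,Y) = -[(3/4)·log₂(3/4) + (1/8)·log₂(1/8) + (1/8)·log₂(1/8)]
  = 0.3113 + 0.3750 + 0.3750
  = 1.0613 bits

I(X;Y) = H(X) + H(Y) - H(X,Y)
  = 1.0613 + 0.5436 - 1.0613
  = 0.5436 bits

Right side, with H(X|Y) computed directly from the conditional probabilities:
H(X|Y) = -Σ P(X,Y)·log₂ P(X|Y), where P(X|Y) = P(X,Y) / P(Y)
  (cells with P(X,Y) = 0 contribute 0)
  (X=0,Y=0): P(X|Y) = (3/4)/(7/8) = 6/7;  -(3/4)·log₂(6/7) = 0.1668
  (X=1,Y=1): P(X|Y) = (1/8)/(1/8) = 1;  -(1/8)·log₂(1) = 0.0000
  (X=2,Y=0): P(X|Y) = (1/8)/(7/8) = 1/7;  -(1/8)·log₂(1/7) = 0.3509
H(X|Y) = 0.1668 + 0.0000 + 0.3509
  = 0.5177 bits
H(X) - H(X|Y) = 1.0613 - 0.5177 = 0.5436 bits

Both sides equal 0.5436 bits, so I(X;Y) = H(X) - H(X|Y) ✓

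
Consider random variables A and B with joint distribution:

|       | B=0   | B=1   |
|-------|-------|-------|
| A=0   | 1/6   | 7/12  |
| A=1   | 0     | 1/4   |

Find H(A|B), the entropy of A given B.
Marginal P(B) (column sums):
  P(B=0) = 1/6 + 0 = 1/6
  P(B=1) = 7/12 + 1/4 = 5/6

H(A|B) = -Σ P(A,B)·log₂ P(A|B), where P(A|B) = P(A,B) / P(B)
  (cells with P(A,B) = 0 contribute 0)
  (A=0,B=0): P(A|B) = (1/6)/(1/6) = 1;  -(1/6)·log₂(1) = 0.0000
  (A=0,B=1): P(A|B) = (7/12)/(5/6) = 7/10;  -(7/12)·log₂(7/10) = 0.3002
  (A=1,B=1): P(A|B) = (1/4)/(5/6) = 3/10;  -(1/4)·log₂(3/10) = 0.4342
H(A|B) = 0.0000 + 0.3002 + 0.4342
  = 0.7344 bits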